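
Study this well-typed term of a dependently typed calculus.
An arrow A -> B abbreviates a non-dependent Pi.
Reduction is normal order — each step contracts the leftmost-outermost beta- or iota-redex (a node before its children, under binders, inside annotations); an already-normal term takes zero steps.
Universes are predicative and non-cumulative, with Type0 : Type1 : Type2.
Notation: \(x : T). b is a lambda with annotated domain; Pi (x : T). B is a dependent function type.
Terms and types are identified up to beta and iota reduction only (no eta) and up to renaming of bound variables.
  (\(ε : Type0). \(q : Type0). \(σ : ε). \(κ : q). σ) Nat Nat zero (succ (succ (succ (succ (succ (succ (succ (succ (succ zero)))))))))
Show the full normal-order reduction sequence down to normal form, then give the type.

normal-order reduction sequence:
  (\(ε : Type0). \(q : Type0). \(σ : ε). \(κ : q). σ) Nat Nat zero (succ (succ (succ (succ (succ (succ (succ (succ (succ zero)))))))))
  ~> (\(ε : Type0). \(q : Nat). \(σ : ε). q) Nat zero (succ (succ (succ (succ (succ (succ (succ (succ (succ zero)))))))))
  ~> (\(ε : Nat). \(q : Nat). ε) zero (succ (succ (succ (succ (succ (succ (succ (succ (succ zero)))))))))
  ~> (\(ε : Nat). zero) (succ (succ (succ (succ (succ (succ (succ (succ (succ zero)))))))))
  ~> zero
the term's type:
  Nat


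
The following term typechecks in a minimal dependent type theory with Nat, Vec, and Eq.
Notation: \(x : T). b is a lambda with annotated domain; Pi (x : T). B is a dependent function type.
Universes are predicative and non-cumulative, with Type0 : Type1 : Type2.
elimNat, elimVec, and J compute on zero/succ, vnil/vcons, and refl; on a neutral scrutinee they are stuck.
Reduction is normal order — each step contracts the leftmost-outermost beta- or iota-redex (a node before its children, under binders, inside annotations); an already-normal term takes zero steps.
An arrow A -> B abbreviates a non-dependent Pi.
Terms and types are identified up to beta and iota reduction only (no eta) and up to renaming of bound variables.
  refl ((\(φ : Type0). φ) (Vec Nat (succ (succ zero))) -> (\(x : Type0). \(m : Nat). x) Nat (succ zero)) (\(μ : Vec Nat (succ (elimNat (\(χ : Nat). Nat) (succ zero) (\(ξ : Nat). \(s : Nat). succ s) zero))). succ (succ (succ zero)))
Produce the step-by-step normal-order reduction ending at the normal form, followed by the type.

reduction (normal order):
  refl ((\(φ : Type0). φ) (Vec Nat (succ (succ zero))) -> (\(x : Type0). \(m : Nat). x) Nat (succ zero)) (\(μ : Vec Nat (succ (elimNat (\(χ : Nat). Nat) (succ zero) (\(ξ : Nat). \(s : Nat). succ s) zero))). succ (succ (succ zero)))
  ~> refl (Vec Nat (succ (succ zero)) -> (\(φ : Type0). \(x : Nat). φ) Nat (succ zero)) (\(m : Vec Nat (succ (elimNat (\(μ : Nat). Nat) (succ zero) (\(χ : Nat). \(ξ : Nat). succ ξ) zero))). succ (succ (succ zero)))
  ~> refl (Vec Nat (succ (succ zero)) -> (\(φ : Nat). Nat) (succ zero)) (\(x : Vec Nat (succ (elimNat (\(m : Nat). Nat) (succ zero) (\(μ : Nat). \(χ : Nat). succ χ) zero))). succ (succ (succ zero)))
  ~> refl (Vec Nat (succ (succ zero)) -> Nat) (\(φ : Vec Nat (succ (elimNat (\(x : Nat). Nat) (succ zero) (\(m : Nat). \(μ : Nat). succ μ) zero))). succ (succ (succ zero)))
  ~> refl (Vec Nat (succ (succ zero)) -> Nat) (\(φ : Vec Nat (succ (succ zero))). succ (succ (succ zero)))
the term's type:
  Eq (Vec Nat (succ (succ zero)) -> Nat) (\(φ : Vec Nat (succ (succ zero))). succ (succ (succ zero))) (\(x : Vec Nat (succ (succ zero))). succ (succ (succ zero)))


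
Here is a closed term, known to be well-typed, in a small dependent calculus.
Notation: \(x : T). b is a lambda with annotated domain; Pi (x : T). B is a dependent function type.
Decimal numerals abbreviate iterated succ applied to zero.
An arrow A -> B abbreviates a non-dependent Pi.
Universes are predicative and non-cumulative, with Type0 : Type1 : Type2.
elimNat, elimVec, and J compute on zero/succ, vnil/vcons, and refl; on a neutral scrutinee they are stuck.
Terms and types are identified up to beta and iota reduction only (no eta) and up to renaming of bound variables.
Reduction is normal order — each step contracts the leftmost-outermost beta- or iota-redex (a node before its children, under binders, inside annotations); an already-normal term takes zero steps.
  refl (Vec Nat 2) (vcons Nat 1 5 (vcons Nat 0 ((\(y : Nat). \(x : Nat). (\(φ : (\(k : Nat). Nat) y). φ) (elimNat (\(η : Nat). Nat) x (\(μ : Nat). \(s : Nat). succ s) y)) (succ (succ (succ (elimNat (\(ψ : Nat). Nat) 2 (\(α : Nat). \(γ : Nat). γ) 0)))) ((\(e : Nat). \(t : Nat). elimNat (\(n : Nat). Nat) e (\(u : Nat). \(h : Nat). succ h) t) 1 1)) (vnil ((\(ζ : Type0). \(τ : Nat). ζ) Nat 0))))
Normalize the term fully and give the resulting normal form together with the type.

resulting normal form:
  refl (Vec Nat 2) (vcons Nat 1 5 (vcons Nat 0 7 (vnil Nat)))
the term's type:
  Eq (Vec Nat 2) (vcons Nat 1 5 (vcons Nat 0 7 (vnil Nat))) (vcons Nat 1 5 (vcons Nat 0 7 (vnil Nat)))
observation: 28 normal-order steps separate the term from its normal form.


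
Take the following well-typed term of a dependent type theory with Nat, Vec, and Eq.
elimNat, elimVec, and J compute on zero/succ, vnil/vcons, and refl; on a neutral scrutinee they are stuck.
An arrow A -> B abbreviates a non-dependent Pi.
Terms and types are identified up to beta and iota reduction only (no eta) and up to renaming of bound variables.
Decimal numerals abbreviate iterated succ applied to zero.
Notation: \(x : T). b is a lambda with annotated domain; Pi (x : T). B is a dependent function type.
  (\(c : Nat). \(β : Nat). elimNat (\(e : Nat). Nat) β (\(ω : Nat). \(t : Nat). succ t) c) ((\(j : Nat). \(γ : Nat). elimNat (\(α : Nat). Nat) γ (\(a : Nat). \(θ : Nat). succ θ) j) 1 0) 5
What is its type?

inferred type:
  Nat


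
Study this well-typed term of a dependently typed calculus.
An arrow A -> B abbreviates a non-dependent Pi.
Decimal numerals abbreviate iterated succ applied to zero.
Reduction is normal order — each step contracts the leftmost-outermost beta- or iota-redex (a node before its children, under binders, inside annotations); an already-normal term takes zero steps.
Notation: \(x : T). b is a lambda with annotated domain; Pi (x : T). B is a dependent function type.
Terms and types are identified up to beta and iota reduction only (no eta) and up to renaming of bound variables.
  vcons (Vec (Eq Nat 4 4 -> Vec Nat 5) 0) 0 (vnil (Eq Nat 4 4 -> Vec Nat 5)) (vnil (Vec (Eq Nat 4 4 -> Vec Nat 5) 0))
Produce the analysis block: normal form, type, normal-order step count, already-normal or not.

reduced normal form:
  vcons (Vec (Eq Nat 4 4 -> Vec Nat 5) 0) 0 (vnil (Eq Nat 4 4 -> Vec Nat 5)) (vnil (Vec (Eq Nat 4 4 -> Vec Nat 5) 0))
inferred type:
  Vec (Vec (Eq Nat 4 4 -> Vec Nat 5) 0) 1
normal-order step count: 0
term was already normal: yes


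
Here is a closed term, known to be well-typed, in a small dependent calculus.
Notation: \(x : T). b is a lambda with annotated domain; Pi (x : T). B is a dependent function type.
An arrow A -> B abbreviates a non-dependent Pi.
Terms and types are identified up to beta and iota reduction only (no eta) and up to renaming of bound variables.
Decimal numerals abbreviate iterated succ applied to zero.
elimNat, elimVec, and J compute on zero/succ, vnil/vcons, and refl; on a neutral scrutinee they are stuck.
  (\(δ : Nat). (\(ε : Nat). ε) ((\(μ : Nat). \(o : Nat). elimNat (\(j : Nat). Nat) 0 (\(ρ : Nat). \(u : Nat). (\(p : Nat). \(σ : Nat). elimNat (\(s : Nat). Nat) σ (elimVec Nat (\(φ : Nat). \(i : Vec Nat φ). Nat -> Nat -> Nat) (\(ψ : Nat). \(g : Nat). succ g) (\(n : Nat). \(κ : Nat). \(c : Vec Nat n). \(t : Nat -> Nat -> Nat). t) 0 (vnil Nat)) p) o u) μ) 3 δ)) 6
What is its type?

the term's type:
  Nat


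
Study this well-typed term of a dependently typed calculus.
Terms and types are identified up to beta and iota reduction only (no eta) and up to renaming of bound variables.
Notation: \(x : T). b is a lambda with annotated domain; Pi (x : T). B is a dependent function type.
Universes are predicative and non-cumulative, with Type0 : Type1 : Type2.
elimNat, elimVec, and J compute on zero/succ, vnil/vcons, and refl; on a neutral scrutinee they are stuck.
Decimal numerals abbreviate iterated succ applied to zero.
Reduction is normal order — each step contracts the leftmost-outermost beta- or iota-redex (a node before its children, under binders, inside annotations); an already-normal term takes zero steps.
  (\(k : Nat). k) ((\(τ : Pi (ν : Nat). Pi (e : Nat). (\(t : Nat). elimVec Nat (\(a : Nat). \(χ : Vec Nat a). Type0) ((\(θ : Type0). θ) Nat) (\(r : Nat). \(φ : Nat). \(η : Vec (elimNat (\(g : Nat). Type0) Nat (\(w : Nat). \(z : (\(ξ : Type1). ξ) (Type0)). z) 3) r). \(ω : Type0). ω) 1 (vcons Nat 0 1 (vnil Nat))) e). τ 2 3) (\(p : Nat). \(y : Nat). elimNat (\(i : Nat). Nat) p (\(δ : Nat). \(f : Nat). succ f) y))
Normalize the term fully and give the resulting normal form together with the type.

reduced normal form:
  5
inferred type:
  Nat


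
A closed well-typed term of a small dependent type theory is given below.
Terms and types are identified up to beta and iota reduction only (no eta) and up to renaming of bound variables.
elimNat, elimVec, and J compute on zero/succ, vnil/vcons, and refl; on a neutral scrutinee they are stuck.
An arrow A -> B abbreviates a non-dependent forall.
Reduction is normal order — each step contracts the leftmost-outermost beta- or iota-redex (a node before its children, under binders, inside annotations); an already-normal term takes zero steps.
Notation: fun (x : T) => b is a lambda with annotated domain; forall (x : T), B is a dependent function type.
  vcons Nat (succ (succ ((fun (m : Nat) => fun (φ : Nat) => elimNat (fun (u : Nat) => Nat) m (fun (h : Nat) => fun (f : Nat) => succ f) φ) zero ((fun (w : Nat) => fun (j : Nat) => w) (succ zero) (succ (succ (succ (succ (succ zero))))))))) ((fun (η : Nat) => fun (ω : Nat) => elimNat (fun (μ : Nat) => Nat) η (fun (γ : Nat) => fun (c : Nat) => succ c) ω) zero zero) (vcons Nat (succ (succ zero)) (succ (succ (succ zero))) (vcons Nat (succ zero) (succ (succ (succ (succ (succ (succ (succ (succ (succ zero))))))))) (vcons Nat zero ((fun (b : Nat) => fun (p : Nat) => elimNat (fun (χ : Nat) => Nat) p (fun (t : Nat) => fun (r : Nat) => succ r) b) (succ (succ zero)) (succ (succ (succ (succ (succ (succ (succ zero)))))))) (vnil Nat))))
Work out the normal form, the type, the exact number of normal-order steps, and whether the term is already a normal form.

resulting normal form:
  vcons Nat (succ (succ (succ zero))) zero (vcons Nat (succ (succ zero)) (succ (succ (succ zero))) (vcons Nat (succ zero) (succ (succ (succ (succ (succ (succ (succ (succ (succ zero))))))))) (vcons Nat zero (succ (succ (succ (succ (succ (succ (succ (succ (succ zero))))))))) (vnil Nat))))
type:
  Vec Nat (succ (succ (succ (succ zero))))
reduction steps (normal order): 20
started in normal form: no
first redex: a beta-redex


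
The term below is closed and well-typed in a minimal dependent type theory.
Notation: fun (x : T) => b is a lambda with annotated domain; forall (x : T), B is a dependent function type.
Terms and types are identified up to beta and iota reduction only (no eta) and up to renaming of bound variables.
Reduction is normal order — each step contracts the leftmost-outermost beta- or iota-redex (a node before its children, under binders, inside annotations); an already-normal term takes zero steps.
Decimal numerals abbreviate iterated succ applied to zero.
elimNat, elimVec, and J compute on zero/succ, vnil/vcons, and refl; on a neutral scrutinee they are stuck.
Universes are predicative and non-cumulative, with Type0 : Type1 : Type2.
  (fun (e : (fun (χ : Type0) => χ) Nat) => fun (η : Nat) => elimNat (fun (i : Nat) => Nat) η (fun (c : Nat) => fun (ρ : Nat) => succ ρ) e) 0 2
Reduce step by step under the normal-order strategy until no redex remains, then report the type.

normal-order reduction sequence:
  (fun (e : (fun (χ : Type0) => χ) Nat) => fun (η : Nat) => elimNat (fun (i : Nat) => Nat) η (fun (c : Nat) => fun (ρ : Nat) => succ ρ) e) 0 2
  ~> (fun (e : Nat) => elimNat (fun (χ : Nat) => Nat) e (fun (η : Nat) => fun (i : Nat) => succ i) 0) 2
  ~> elimNat (fun (e : Nat) => Nat) 2 (fun (χ : Nat) => fun (η : Nat) => succ η) 0
  ~> 2
type:
  Nat


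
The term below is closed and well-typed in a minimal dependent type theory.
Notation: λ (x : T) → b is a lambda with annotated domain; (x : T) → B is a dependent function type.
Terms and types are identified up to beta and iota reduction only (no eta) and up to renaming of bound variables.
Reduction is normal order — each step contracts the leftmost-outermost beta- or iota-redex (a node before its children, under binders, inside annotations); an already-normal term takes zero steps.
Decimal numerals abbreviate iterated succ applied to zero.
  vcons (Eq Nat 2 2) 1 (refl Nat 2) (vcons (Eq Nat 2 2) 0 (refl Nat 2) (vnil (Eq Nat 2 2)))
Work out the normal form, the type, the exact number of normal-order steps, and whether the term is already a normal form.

normal form:
  vcons (Eq Nat 2 2) 1 (refl Nat 2) (vcons (Eq Nat 2 2) 0 (refl Nat 2) (vnil (Eq Nat 2 2)))
the term's type:
  Vec (Eq Nat 2 2) 2
normal-order step count: 0
already normal: yes


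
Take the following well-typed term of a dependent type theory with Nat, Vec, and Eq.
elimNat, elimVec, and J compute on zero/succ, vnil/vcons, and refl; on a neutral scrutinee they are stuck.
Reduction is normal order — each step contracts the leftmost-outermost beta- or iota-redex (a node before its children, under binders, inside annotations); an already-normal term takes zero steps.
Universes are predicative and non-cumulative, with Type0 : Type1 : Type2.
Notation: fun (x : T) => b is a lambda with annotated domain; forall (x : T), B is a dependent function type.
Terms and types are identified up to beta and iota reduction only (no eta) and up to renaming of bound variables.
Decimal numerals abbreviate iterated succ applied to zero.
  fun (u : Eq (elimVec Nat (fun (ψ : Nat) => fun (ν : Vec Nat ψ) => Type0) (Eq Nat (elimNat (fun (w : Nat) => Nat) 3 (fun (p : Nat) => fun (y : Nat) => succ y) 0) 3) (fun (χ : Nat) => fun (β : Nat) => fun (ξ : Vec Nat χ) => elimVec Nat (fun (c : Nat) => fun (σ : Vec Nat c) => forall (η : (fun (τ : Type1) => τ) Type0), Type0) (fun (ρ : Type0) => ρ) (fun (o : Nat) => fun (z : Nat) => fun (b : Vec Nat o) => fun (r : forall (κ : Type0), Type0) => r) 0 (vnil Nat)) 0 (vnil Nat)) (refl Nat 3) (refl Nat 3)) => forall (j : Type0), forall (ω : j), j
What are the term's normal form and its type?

normal form:
  fun (u : Eq (Eq Nat 3 3) (refl Nat 3) (refl Nat 3)) => forall (ψ : Type0), forall (ν : ψ), ψ
the term's type:
  forall (u : Eq (Eq Nat 3 3) (refl Nat 3) (refl Nat 3)), Type1
observation: the term reaches its normal form after 2 normal-order steps.


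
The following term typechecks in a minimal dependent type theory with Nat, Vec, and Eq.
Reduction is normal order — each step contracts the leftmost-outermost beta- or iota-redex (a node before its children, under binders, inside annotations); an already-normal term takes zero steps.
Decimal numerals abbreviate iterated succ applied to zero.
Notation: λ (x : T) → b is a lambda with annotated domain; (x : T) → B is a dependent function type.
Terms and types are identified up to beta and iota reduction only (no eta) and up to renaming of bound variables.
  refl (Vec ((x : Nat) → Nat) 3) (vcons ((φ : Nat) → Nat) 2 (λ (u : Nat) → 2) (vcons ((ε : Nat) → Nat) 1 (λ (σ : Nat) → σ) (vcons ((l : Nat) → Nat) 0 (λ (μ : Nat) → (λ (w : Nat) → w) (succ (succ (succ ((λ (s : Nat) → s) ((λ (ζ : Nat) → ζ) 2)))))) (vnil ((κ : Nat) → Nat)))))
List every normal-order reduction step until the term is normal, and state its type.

reduction (normal order):
  refl (Vec ((x : Nat) → Nat) 3) (vcons ((φ : Nat) → Nat) 2 (λ (u : Nat) → 2) (vcons ((ε : Nat) → Nat) 1 (λ (σ : Nat) → σ) (vcons ((l : Nat) → Nat) 0 (λ (μ : Nat) → (λ (w : Nat) → w) (succ (succ (succ ((λ (s : Nat) → s) ((λ (ζ : Nat) → ζ) 2)))))) (vnil ((κ : Nat) → Nat)))))
  ~> refl (Vec ((x : Nat) → Nat) 3) (vcons ((φ : Nat) → Nat) 2 (λ (u : Nat) → 2) (vcons ((ε : Nat) → Nat) 1 (λ (σ : Nat) → σ) (vcons ((l : Nat) → Nat) 0 (λ (μ : Nat) → succ (succ (succ ((λ (w : Nat) → w) ((λ (s : Nat) → s) 2))))) (vnil ((ζ : Nat) → Nat)))))
  ~> refl (Vec ((x : Nat) → Nat) 3) (vcons ((φ : Nat) → Nat) 2 (λ (u : Nat) → 2) (vcons ((ε : Nat) → Nat) 1 (λ (σ : Nat) → σ) (vcons ((l : Nat) → Nat) 0 (λ (μ : Nat) → succ (succ (succ ((λ (w : Nat) → w) 2)))) (vnil ((s : Nat) → Nat)))))
  ~> refl (Vec ((x : Nat) → Nat) 3) (vcons ((φ : Nat) → Nat) 2 (λ (u : Nat) → 2) (vcons ((ε : Nat) → Nat) 1 (λ (σ : Nat) → σ) (vcons ((l : Nat) → Nat) 0 (λ (μ : Nat) → 5) (vnil ((w : Nat) → Nat)))))
type:
  Eq (Vec ((x : Nat) → Nat) 3) (vcons ((φ : Nat) → Nat) 2 (λ (u : Nat) → 2) (vcons ((ε : Nat) → Nat) 1 (λ (σ : Nat) → σ) (vcons ((l : Nat) → Nat) 0 (λ (μ : Nat) → 5) (vnil ((w : Nat) → Nat))))) (vcons ((s : Nat) → Nat) 2 (λ (ζ : Nat) → 2) (vcons ((κ : Nat) → Nat) 1 (λ (g : Nat) → g) (vcons ((b : Nat) → Nat) 0 (λ (m : Nat) → 5) (vnil ((a : Nat) → Nat)))))


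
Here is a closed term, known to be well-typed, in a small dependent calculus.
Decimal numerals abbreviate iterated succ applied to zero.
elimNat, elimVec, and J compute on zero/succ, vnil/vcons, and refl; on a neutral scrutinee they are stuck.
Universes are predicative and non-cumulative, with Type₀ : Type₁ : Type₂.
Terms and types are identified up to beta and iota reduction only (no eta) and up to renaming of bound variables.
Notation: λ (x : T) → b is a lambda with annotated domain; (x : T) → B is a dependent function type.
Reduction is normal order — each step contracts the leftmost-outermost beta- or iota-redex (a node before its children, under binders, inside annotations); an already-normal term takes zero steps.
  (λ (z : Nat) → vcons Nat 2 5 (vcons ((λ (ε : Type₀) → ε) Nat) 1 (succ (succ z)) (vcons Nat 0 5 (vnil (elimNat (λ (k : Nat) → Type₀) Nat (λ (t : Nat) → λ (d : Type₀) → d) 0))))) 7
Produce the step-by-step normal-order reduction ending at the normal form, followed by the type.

normal-order reduction sequence:
  (λ (z : Nat) → vcons Nat 2 5 (vcons ((λ (ε : Type₀) → ε) Nat) 1 (succ (succ z)) (vcons Nat 0 5 (vnil (elimNat (λ (k : Nat) → Type₀) Nat (λ (t : Nat) → λ (d : Type₀) → d) 0))))) 7
  ~> vcons Nat 2 5 (vcons ((λ (z : Type₀) → z) Nat) 1 9 (vcons Nat 0 5 (vnil (elimNat (λ (ε : Nat) → Type₀) Nat (λ (k : Nat) → λ (t : Type₀) → t) 0))))
  ~> vcons Nat 2 5 (vcons Nat 1 9 (vcons Nat 0 5 (vnil (elimNat (λ (z : Nat) → Type₀) Nat (λ (ε : Nat) → λ (k : Type₀) → k) 0))))
  ~> vcons Nat 2 5 (vcons Nat 1 9 (vcons Nat 0 5 (vnil Nat)))
type:
  Vec Nat 3


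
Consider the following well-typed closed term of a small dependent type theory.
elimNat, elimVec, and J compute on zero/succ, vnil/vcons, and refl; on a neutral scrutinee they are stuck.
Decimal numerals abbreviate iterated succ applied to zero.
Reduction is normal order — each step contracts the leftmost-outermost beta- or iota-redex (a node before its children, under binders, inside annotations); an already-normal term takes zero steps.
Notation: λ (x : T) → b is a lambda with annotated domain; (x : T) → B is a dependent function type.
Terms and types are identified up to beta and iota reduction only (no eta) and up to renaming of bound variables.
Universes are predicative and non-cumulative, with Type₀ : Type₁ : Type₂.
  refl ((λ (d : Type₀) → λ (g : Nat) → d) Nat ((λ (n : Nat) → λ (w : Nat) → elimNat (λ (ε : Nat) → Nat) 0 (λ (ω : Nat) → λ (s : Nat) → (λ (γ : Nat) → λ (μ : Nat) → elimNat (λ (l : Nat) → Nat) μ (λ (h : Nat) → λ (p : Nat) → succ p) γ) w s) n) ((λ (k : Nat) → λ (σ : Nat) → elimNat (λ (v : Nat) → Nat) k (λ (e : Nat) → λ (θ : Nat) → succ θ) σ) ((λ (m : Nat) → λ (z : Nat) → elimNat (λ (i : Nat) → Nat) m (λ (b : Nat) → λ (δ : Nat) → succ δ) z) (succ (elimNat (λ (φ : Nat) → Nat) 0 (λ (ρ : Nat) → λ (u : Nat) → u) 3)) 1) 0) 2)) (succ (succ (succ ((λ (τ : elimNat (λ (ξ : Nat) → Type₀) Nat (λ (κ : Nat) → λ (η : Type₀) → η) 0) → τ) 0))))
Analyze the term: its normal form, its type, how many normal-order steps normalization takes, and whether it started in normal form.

reduced normal form:
  refl Nat 3
inferred type:
  Eq Nat 3 3
normal-order step count: 3
started in normal form: no
first redex: a beta-redex


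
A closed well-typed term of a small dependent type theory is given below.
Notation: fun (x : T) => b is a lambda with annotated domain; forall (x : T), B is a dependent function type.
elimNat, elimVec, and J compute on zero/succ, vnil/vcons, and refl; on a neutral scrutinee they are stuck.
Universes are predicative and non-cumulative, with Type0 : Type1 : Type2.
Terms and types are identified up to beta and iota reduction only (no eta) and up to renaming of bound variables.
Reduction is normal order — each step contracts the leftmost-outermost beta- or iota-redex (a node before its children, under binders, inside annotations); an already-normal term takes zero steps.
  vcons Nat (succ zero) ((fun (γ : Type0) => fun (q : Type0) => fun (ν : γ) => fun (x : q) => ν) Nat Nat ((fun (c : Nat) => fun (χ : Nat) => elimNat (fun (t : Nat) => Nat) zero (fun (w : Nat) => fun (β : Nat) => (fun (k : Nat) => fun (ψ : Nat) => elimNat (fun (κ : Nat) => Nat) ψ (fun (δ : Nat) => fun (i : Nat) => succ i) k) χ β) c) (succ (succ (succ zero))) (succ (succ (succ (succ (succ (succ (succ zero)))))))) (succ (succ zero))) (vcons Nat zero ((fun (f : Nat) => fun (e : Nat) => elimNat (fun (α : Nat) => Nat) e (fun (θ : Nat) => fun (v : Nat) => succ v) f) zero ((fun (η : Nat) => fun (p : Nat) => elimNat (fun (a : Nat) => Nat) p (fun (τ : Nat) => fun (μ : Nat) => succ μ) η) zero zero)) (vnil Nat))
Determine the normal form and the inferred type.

resulting normal form:
  vcons Nat (succ zero) (succ (succ (succ (succ (succ (succ (succ (succ (succ (succ (succ (succ (succ (succ (succ (succ (succ (succ (succ (succ (succ zero))))))))))))))))))))) (vcons Nat zero zero (vnil Nat))
inferred type:
  Vec Nat (succ (succ zero))
observation: contracting a beta-redex first, the term normalizes in 94 steps.


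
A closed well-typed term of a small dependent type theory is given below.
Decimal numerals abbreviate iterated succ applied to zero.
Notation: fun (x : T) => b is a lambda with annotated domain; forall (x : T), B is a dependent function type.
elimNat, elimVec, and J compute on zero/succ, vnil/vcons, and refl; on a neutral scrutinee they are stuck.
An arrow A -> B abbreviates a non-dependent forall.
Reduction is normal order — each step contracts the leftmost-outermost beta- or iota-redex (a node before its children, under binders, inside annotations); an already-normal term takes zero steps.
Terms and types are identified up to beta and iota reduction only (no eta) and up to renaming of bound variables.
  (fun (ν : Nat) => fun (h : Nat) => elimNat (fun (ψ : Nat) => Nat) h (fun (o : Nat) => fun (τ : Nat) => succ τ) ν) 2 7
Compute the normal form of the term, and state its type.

reduced normal form:
  9
inferred type:
  Nat


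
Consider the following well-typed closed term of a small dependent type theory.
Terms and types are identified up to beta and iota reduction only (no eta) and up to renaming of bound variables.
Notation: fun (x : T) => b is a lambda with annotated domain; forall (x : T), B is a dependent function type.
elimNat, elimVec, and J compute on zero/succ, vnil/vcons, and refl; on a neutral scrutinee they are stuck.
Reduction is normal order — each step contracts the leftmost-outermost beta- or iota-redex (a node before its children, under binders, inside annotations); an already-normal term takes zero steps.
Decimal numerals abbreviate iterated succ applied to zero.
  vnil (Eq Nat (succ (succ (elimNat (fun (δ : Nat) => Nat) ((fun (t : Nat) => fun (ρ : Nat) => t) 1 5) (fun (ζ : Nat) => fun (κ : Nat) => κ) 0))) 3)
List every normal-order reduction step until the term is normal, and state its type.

normal-order reduction:
  vnil (Eq Nat (succ (succ (elimNat (fun (δ : Nat) => Nat) ((fun (t : Nat) => fun (ρ : Nat) => t) 1 5) (fun (ζ : Nat) => fun (κ : Nat) => κ) 0))) 3)
  ~> vnil (Eq Nat (succ (succ ((fun (δ : Nat) => fun (t : Nat) => δ) 1 5))) 3)
  ~> vnil (Eq Nat (succ (succ ((fun (δ : Nat) => 1) 5))) 3)
  ~> vnil (Eq Nat 3 3)
inferred type:
  Vec (Eq Nat 3 3) 0


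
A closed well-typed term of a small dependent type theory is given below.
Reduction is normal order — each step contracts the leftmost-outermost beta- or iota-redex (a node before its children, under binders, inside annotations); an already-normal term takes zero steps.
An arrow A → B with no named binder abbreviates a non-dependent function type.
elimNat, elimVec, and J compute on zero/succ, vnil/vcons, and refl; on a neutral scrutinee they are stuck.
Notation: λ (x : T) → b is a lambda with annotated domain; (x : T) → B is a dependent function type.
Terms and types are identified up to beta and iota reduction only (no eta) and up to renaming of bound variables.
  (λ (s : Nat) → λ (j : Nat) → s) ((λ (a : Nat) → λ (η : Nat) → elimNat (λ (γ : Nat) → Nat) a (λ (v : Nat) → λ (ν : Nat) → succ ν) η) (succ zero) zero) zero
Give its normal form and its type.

reduced normal form:
  succ zero
inferred type:
  Nat
observation: normalization takes exactly 5 steps under the normal-order strategy.


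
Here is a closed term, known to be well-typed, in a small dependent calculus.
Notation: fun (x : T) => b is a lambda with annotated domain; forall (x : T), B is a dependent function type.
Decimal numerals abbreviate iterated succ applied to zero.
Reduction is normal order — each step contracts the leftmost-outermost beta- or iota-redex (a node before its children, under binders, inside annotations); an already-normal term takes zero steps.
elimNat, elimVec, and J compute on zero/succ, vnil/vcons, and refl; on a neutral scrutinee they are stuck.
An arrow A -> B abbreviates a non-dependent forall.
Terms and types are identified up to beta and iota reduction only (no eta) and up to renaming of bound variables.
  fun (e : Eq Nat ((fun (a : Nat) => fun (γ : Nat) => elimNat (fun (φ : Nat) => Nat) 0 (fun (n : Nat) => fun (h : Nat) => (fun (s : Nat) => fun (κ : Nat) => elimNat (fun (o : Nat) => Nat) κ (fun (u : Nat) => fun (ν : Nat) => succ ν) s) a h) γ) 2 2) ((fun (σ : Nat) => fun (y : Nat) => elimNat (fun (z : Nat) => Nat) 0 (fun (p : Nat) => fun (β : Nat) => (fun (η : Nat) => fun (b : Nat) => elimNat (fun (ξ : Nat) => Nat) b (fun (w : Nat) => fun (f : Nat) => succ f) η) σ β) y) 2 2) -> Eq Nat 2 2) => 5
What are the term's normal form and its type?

reduced normal form:
  fun (e : Eq Nat 4 4 -> Eq Nat 2 2) => 5
type:
  (Eq Nat 4 4 -> Eq Nat 2 2) -> Nat


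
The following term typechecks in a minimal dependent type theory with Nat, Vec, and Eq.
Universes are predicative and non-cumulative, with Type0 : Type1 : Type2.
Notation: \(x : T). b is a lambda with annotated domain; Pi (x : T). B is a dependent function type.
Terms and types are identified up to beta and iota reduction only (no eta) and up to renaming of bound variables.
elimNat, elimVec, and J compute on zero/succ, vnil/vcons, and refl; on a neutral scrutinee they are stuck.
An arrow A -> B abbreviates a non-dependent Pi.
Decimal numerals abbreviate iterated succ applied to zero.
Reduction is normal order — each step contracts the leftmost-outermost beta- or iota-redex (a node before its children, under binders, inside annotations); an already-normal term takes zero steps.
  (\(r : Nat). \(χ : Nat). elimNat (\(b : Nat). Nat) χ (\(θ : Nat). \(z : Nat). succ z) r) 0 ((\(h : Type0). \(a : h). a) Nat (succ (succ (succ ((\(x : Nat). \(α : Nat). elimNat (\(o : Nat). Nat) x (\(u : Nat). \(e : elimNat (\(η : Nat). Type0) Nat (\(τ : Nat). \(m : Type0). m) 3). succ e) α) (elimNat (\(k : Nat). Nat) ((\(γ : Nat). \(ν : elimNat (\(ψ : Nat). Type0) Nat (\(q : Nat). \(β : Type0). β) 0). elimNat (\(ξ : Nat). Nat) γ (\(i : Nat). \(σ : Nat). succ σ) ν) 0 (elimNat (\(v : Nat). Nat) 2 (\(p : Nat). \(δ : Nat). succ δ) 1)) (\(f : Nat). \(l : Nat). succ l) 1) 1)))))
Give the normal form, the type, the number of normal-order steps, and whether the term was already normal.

resulting normal form:
  8
the term's type:
  Nat
normal-order step count: 31
term was already normal: no
first redex: a beta-redex


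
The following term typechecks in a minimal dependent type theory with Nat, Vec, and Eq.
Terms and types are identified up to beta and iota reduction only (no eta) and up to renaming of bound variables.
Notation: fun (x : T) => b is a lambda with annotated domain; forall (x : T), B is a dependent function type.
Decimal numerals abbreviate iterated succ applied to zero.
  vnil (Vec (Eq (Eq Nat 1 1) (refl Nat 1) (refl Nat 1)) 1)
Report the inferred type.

the term's type:
  Vec (Vec (Eq (Eq Nat 1 1) (refl Nat 1) (refl Nat 1)) 1) 0


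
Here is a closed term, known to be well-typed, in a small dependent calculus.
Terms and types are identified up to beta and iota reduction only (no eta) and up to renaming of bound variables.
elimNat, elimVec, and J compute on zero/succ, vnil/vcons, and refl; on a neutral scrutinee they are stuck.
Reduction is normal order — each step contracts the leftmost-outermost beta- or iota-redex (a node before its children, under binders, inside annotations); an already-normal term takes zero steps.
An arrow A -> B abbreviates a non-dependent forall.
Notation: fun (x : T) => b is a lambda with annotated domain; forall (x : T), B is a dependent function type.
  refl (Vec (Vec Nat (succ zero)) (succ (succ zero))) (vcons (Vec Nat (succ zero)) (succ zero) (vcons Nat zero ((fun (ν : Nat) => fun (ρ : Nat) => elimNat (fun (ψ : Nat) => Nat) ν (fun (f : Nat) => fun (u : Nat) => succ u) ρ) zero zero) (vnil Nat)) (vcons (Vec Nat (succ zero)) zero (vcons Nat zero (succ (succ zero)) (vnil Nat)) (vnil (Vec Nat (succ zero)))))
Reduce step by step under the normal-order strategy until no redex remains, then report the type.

normal-order reduction:
  refl (Vec (Vec Nat (succ zero)) (succ (succ zero))) (vcons (Vec Nat (succ zero)) (succ zero) (vcons Nat zero ((fun (ν : Nat) => fun (ρ : Nat) => elimNat (fun (ψ : Nat) => Nat) ν (fun (f : Nat) => fun (u : Nat) => succ u) ρ) zero zero) (vnil Nat)) (vcons (Vec Nat (succ zero)) zero (vcons Nat zero (succ (succ zero)) (vnil Nat)) (vnil (Vec Nat (succ zero)))))
  ~> refl (Vec (Vec Nat (succ zero)) (succ (succ zero))) (vcons (Vec Nat (succ zero)) (succ zero) (vcons Nat zero ((fun (ν : Nat) => elimNat (fun (ρ : Nat) => Nat) zero (fun (ψ : Nat) => fun (f : Nat) => succ f) ν) zero) (vnil Nat)) (vcons (Vec Nat (succ zero)) zero (vcons Nat zero (succ (succ zero)) (vnil Nat)) (vnil (Vec Nat (succ zero)))))
  ~> refl (Vec (Vec Nat (succ zero)) (succ (succ zero))) (vcons (Vec Nat (succ zero)) (succ zero) (vcons Nat zero (elimNat (fun (ν : Nat) => Nat) zero (fun (ρ : Nat) => fun (ψ : Nat) => succ ψ) zero) (vnil Nat)) (vcons (Vec Nat (succ zero)) zero (vcons Nat zero (succ (succ zero)) (vnil Nat)) (vnil (Vec Nat (succ zero)))))
  ~> refl (Vec (Vec Nat (succ zero)) (succ (succ zero))) (vcons (Vec Nat (succ zero)) (succ zero) (vcons Nat zero zero (vnil Nat)) (vcons (Vec Nat (succ zero)) zero (vcons Nat zero (succ (succ zero)) (vnil Nat)) (vnil (Vec Nat (succ zero)))))
the term's type:
  Eq (Vec (Vec Nat (succ zero)) (succ (succ zero))) (vcons (Vec Nat (succ zero)) (succ zero) (vcons Nat zero zero (vnil Nat)) (vcons (Vec Nat (succ zero)) zero (vcons Nat zero (succ (succ zero)) (vnil Nat)) (vnil (Vec Nat (succ zero))))) (vcons (Vec Nat (succ zero)) (succ zero) (vcons Nat zero zero (vnil Nat)) (vcons (Vec Nat (succ zero)) zero (vcons Nat zero (succ (succ zero)) (vnil Nat)) (vnil (Vec Nat (succ zero)))))


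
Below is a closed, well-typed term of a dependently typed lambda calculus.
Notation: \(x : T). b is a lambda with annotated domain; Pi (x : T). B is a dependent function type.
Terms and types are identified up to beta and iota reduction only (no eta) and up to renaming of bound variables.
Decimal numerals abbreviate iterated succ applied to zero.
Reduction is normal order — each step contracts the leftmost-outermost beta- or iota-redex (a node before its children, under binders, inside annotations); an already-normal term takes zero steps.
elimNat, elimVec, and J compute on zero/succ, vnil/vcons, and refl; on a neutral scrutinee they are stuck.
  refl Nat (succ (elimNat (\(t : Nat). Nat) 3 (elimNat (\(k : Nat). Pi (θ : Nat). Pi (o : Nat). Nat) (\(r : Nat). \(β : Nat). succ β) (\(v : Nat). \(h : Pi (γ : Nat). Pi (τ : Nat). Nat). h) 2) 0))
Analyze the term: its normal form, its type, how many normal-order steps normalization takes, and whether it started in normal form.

normal form:
  refl Nat 4
type:
  Eq Nat 4 4
reduction steps (normal order): 1
term was already normal: no
first redex: an elimNat iota-redex


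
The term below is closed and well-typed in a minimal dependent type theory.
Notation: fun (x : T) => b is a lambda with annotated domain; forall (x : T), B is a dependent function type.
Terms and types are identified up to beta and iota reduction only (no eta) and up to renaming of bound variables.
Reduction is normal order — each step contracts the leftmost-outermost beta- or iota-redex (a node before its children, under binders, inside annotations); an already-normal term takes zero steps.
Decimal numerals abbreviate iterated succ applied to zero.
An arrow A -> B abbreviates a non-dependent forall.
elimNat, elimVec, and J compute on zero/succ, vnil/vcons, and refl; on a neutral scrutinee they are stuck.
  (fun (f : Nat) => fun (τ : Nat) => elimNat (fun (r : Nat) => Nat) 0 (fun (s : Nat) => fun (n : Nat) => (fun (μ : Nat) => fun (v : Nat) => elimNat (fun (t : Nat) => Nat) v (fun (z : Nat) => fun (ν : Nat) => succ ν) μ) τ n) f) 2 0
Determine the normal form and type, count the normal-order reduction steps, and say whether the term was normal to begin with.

resulting normal form:
  0
the term's type:
  Nat
normal-order step count: 15
started in normal form: no
first redex: a beta-redex


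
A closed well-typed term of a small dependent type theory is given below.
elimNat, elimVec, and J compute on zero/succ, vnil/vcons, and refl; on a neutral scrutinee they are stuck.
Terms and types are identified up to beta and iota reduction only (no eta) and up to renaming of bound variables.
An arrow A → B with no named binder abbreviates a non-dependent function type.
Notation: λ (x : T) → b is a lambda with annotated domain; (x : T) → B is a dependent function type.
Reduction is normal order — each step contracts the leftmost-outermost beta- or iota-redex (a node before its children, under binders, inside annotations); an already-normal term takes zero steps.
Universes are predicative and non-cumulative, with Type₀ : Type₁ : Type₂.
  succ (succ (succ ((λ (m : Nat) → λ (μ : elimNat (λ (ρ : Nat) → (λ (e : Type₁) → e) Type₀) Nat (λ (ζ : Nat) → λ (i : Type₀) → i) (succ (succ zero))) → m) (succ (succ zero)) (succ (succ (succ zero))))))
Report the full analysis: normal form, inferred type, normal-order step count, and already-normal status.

normal form:
  succ (succ (succ (succ (succ zero))))
type:
  Nat
normal-order step count: 2
started in normal form: no
first redex: a beta-redex


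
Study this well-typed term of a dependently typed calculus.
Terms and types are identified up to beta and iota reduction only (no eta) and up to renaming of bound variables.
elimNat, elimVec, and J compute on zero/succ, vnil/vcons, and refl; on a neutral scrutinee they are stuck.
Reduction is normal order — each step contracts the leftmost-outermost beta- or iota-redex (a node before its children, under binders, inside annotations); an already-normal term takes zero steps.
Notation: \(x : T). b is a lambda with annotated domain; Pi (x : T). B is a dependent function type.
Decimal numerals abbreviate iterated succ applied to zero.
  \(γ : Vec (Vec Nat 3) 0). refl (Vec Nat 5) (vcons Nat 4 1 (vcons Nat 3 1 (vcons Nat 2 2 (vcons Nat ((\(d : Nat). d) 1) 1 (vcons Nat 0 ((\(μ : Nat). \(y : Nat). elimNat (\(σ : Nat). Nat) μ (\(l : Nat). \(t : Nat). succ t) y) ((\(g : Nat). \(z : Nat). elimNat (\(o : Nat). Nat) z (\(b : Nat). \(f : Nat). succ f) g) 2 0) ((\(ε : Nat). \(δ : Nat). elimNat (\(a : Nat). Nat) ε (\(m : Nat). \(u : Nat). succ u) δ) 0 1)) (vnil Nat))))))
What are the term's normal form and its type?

resulting normal form:
  \(γ : Vec (Vec Nat 3) 0). refl (Vec Nat 5) (vcons Nat 4 1 (vcons Nat 3 1 (vcons Nat 2 2 (vcons Nat 1 1 (vcons Nat 0 3 (vnil Nat))))))
inferred type:
  Pi (γ : Vec (Vec Nat 3) 0). Eq (Vec Nat 5) (vcons Nat 4 1 (vcons Nat 3 1 (vcons Nat 2 2 (vcons Nat 1 1 (vcons Nat 0 3 (vnil Nat)))))) (vcons Nat 4 1 (vcons Nat 3 1 (vcons Nat 2 2 (vcons Nat 1 1 (vcons Nat 0 3 (vnil Nat))))))


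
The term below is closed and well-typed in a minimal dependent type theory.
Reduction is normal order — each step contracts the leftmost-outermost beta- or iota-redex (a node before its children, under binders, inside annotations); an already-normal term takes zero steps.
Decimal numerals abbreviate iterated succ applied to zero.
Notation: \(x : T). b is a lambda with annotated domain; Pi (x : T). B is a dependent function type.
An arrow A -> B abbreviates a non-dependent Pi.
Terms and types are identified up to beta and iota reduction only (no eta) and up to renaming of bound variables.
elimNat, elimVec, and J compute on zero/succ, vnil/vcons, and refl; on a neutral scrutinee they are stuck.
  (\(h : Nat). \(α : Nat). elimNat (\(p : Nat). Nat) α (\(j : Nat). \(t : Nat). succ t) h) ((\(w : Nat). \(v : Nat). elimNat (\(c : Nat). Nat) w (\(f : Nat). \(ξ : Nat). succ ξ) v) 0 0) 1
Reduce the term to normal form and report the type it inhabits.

resulting normal form:
  1
the term's type:
  Nat
observation: the first redex contracted is a beta-redex; the normal form is reached in 6 normal-order steps.


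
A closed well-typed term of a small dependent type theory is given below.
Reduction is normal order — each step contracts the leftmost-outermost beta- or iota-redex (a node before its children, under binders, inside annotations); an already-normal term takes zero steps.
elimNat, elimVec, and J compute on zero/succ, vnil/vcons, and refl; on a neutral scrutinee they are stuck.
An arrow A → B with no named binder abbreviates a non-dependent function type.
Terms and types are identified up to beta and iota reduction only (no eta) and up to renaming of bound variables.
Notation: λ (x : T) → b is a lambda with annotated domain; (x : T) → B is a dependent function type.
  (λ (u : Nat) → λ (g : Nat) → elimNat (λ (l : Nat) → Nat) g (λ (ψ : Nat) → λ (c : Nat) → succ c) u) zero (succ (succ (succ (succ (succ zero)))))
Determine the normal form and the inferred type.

normal form:
  succ (succ (succ (succ (succ zero))))
inferred type:
  Nat
observation: normalization takes exactly 3 steps under the normal-order strategy.


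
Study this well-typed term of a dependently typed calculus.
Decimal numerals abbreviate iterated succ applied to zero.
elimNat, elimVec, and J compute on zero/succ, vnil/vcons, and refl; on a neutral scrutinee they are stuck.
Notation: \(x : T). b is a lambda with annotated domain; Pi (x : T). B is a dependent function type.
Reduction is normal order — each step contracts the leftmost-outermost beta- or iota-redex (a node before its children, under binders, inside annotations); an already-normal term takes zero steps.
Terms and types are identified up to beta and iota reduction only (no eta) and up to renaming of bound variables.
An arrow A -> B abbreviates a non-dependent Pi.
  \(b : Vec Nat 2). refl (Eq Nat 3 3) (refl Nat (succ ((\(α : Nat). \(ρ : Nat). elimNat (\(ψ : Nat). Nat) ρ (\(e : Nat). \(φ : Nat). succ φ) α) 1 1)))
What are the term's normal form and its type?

normal form:
  \(b : Vec Nat 2). refl (Eq Nat 3 3) (refl Nat 3)
inferred type:
  Vec Nat 2 -> Eq (Eq Nat 3 3) (refl Nat 3) (refl Nat 3)
observation: the term reaches its normal form after 6 normal-order steps.
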